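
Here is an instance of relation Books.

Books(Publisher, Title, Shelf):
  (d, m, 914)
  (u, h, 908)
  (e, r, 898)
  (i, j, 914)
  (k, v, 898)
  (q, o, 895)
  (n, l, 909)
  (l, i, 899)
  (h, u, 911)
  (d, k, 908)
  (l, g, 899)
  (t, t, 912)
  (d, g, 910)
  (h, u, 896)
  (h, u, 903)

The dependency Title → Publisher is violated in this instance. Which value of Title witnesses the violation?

Title=m: 1 row → Publisher = d ✓
Title=h: 1 row → Publisher = u ✓
Title=r: 1 row → Publisher = e ✓
Title=j: 1 row → Publisher = i ✓
Title=v: 1 row → Publisher = k ✓
Title=o: 1 row → Publisher = q ✓
Title=l: 1 row → Publisher = n ✓
Title=i: 1 row → Publisher = l ✓
Title=u: 3 rows → Publisher = h, h, h ✓
Title=k: 1 row → Publisher = d ✓
Title=g: 2 rows → Publisher takes values {l, d} — violation
Title=t: 1 row → Publisher = t ✓
The only Title value with inconsistent Publisher is Title=g.

g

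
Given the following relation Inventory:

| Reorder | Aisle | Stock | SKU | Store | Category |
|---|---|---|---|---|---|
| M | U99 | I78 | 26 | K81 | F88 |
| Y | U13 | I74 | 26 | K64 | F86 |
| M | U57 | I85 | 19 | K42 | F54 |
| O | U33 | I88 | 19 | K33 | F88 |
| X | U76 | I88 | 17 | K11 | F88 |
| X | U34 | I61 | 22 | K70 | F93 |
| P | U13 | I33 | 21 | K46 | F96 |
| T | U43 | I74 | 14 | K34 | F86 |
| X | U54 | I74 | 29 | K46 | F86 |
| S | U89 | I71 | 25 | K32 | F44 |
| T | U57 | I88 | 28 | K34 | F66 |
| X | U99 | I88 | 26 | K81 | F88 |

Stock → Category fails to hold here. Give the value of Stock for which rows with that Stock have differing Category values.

I88

Stock=I78: 1 row → Category = F88 ✓
Stock=I74: 3 rows → Category = F86, F86, F86 ✓
Stock=I85: 1 row → Category = F54 ✓
Stock=I88: 4 rows → Category takes values {F88, F66} — violation
Stock=I61: 1 row → Category = F93 ✓
Stock=I33: 1 row → Category = F96 ✓
Stock=I71: 1 row → Category = F44 ✓
The only Stock value with inconsistent Category is Stock=I88.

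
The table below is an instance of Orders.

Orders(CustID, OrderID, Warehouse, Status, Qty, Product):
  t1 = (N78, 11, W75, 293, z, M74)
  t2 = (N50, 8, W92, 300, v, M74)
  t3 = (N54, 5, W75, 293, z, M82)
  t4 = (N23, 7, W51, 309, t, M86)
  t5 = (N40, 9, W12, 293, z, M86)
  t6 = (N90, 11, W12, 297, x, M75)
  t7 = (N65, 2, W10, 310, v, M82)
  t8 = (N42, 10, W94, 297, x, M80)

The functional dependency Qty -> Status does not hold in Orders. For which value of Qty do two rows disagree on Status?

Qty=z: rows 1, 3, 5 → Status = 293, 293, 293 ✓
Qty=v: rows 2, 7 → Status takes values {300, 310} — violation
Qty=t: row 4 → Status = 309 ✓
Qty=x: rows 6, 8 → Status = 297, 297 ✓
The only Qty value with inconsistent Status is Qty=v.

v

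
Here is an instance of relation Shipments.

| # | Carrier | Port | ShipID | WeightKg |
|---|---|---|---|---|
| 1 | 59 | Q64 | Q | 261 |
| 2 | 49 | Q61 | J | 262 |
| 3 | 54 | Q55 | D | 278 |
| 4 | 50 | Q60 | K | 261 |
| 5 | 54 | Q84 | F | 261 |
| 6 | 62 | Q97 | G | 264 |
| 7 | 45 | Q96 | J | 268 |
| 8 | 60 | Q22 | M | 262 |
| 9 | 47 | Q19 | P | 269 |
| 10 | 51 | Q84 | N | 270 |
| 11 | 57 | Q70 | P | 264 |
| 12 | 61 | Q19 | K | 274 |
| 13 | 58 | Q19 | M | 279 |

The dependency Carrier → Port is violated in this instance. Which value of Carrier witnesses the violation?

Carrier=59: row 1 → Port = Q64 ✓
Carrier=49: row 2 → Port = Q61 ✓
Carrier=54: rows 3, 5 → Port takes values {Q55, Q84} — violation
Carrier=50: row 4 → Port = Q60 ✓
Carrier=62: row 6 → Port = Q97 ✓
Carrier=45: row 7 → Port = Q96 ✓
Carrier=60: row 8 → Port = Q22 ✓
Carrier=47: row 9 → Port = Q19 ✓
Carrier=51: row 10 → Port = Q84 ✓
Carrier=57: row 11 → Port = Q70 ✓
Carrier=61: row 12 → Port = Q19 ✓
Carrier=58: row 13 → Port = Q19 ✓
The only Carrier value with inconsistent Port is Carrier=54.

54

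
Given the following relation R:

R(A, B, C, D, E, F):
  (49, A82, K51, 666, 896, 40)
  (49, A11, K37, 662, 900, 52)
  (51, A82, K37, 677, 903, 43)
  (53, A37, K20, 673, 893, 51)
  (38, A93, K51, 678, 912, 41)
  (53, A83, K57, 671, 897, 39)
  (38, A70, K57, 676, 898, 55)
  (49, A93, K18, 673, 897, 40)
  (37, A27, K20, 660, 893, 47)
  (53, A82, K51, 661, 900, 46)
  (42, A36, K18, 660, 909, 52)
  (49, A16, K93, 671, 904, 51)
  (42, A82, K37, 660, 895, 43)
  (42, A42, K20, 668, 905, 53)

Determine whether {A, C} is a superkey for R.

All 14 rows have distinct {A, C} values, so {A, C} → (all attributes) holds and {A, C} is a superkey.

Yes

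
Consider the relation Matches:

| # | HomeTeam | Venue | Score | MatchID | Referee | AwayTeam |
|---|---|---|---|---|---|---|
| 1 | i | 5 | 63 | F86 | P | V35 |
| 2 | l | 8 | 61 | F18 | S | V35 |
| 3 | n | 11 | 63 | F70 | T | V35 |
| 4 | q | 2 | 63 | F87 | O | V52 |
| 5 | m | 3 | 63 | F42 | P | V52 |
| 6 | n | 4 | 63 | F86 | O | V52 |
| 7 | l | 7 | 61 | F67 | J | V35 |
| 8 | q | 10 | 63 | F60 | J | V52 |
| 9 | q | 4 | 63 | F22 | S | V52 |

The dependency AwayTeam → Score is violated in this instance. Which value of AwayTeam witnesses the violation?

V35

AwayTeam=V35: rows 1, 2, 3, 7 → Score takes values {63, 61} — violation
AwayTeam=V52: rows 4, 5, 6, 8, 9 → Score = 63, 63, 63, 63, 63 ✓
The only AwayTeam value with inconsistent Score is AwayTeam=V35.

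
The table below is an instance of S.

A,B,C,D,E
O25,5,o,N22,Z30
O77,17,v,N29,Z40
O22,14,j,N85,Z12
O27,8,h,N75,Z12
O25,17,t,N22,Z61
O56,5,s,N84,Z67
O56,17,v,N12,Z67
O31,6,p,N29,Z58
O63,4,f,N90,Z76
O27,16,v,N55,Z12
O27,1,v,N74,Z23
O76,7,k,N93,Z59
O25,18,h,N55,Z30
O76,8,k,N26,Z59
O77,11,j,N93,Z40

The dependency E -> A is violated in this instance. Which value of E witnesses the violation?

E=Z30: 2 rows → A = O25, O25 ✓
E=Z40: 2 rows → A = O77, O77 ✓
E=Z12: 3 rows → A takes values {O22, O27} — violation
E=Z61: 1 row → A = O25 ✓
E=Z67: 2 rows → A = O56, O56 ✓
E=Z58: 1 row → A = O31 ✓
E=Z76: 1 row → A = O63 ✓
E=Z23: 1 row → A = O27 ✓
E=Z59: 2 rows → A = O76, O76 ✓
The only E value with inconsistent A is E=Z12.

Z12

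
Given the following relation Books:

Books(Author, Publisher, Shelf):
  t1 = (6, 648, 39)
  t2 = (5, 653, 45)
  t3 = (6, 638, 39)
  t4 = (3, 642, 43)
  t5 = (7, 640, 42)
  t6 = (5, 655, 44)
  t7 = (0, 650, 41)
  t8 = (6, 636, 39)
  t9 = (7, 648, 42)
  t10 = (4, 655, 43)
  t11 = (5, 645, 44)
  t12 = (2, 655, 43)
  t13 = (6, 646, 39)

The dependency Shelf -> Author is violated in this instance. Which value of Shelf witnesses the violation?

Shelf=39: rows 1, 3, 8, 13 → Author = 6, 6, 6, 6 ✓
Shelf=45: row 2 → Author = 5 ✓
Shelf=43: rows 4, 10, 12 → Author takes values {3, 4, 2} — violation
Shelf=42: rows 5, 9 → Author = 7, 7 ✓
Shelf=44: rows 6, 11 → Author = 5, 5 ✓
Shelf=41: row 7 → Author = 0 ✓
The only Shelf value with inconsistent Author is Shelf=43.

43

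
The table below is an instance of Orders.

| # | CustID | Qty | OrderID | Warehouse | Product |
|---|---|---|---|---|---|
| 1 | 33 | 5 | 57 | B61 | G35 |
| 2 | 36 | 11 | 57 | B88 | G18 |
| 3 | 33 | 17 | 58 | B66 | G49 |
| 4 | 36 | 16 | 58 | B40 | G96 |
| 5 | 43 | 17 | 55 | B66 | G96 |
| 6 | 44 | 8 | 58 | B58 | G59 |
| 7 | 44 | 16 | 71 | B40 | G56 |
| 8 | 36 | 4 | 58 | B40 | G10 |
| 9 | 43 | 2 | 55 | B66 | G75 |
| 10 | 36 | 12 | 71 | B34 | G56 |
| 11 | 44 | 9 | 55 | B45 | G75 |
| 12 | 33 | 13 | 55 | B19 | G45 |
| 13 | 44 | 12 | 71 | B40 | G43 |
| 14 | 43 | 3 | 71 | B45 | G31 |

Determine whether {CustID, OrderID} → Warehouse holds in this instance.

(CustID=33, OrderID=57): row 1 → Warehouse = B61 ✓
(CustID=36, OrderID=57): row 2 → Warehouse = B88 ✓
(CustID=33, OrderID=58): row 3 → Warehouse = B66 ✓
(CustID=36, OrderID=58): rows 4, 8 → Warehouse = B40, B40 ✓
(CustID=43, OrderID=55): rows 5, 9 → Warehouse = B66, B66 ✓
(CustID=44, OrderID=58): row 6 → Warehouse = B58 ✓
(CustID=44, OrderID=71): rows 7, 13 → Warehouse = B40, B40 ✓
(CustID=36, OrderID=71): row 10 → Warehouse = B34 ✓
(CustID=44, OrderID=55): row 11 → Warehouse = B45 ✓
(CustID=33, OrderID=55): row 12 → Warehouse = B19 ✓
(CustID=43, OrderID=71): row 14 → Warehouse = B45 ✓
Every {CustID, OrderID} value is associated with a single Warehouse value, so {CustID, OrderID} → Warehouse holds.

Yes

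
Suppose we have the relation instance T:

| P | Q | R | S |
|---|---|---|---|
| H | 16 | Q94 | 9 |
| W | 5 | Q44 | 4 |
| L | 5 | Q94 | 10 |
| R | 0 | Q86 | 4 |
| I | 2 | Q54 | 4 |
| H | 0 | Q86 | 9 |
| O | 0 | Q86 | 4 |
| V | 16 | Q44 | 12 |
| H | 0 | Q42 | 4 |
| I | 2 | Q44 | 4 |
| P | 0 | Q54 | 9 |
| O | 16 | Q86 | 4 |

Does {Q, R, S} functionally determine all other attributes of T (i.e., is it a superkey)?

No

Two distinct rows share (Q=0, R=Q86, S=4), so {Q, R, S} does not determine every attribute — not a superkey.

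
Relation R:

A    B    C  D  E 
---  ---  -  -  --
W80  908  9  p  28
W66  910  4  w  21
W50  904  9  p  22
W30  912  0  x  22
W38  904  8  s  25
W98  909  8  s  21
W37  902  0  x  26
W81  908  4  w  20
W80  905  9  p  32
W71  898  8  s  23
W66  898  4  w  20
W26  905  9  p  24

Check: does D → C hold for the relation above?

D=p: 4 rows → C = 9, 9, 9, 9 ✓
D=w: 3 rows → C = 4, 4, 4 ✓
D=x: 2 rows → C = 0, 0 ✓
D=s: 3 rows → C = 8, 8, 8 ✓
Every D value is associated with a single C value, so D → C holds.

Yes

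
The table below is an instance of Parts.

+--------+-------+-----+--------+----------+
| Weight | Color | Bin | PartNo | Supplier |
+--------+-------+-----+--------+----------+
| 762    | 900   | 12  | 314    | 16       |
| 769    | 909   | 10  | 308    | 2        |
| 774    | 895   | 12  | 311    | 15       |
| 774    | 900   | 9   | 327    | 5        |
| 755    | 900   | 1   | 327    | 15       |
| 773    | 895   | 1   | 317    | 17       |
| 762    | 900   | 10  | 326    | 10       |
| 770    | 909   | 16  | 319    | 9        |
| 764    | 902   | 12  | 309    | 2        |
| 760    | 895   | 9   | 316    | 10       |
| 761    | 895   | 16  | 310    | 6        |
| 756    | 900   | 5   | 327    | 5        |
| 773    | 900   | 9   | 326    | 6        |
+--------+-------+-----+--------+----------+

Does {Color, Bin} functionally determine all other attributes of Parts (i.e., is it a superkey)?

Two distinct rows share (Color=900, Bin=9), so {Color, Bin} does not determine every attribute — not a superkey.

No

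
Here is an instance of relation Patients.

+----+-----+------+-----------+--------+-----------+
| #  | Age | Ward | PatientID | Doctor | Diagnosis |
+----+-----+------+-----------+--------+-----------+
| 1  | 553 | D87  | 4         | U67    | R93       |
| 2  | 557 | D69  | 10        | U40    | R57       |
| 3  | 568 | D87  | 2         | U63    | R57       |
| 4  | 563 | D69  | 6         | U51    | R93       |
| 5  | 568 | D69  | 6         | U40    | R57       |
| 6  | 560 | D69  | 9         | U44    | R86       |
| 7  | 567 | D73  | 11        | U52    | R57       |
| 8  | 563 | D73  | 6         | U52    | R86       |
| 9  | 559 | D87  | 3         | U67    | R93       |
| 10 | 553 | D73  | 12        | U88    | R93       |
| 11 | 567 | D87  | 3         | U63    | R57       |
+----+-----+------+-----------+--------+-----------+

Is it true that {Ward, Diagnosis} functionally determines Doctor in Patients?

Yes

(Ward=D87, Diagnosis=R93): rows 1, 9 → Doctor = U67, U67 ✓
(Ward=D69, Diagnosis=R57): rows 2, 5 → Doctor = U40, U40 ✓
(Ward=D87, Diagnosis=R57): rows 3, 11 → Doctor = U63, U63 ✓
(Ward=D69, Diagnosis=R93): row 4 → Doctor = U51 ✓
(Ward=D69, Diagnosis=R86): row 6 → Doctor = U44 ✓
(Ward=D73, Diagnosis=R57): row 7 → Doctor = U52 ✓
(Ward=D73, Diagnosis=R86): row 8 → Doctor = U52 ✓
(Ward=D73, Diagnosis=R93): row 10 → Doctor = U88 ✓
Every {Ward, Diagnosis} value is associated with a single Doctor value, so {Ward, Diagnosis} → Doctor holds.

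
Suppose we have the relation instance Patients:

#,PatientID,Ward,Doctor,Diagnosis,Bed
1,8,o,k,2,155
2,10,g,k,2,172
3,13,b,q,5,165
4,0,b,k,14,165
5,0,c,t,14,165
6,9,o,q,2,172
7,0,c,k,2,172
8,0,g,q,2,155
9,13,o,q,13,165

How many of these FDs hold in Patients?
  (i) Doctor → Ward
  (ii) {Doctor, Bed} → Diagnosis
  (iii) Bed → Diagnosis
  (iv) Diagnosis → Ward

0

(i) Doctor → Ward: Doctor=k: rows 1, 2, 4, 7 → Ward takes values {o, g, b, c} — violation; Doctor=q: rows 3, 6, 8, 9 → Ward takes values {b, o, g} — violation — fails.
(ii) {Doctor, Bed} → Diagnosis: (Doctor=q, Bed=165): rows 3, 9 → Diagnosis takes values {5, 13} — violation — fails.
(iii) Bed → Diagnosis: Bed=165: rows 3, 4, 5, 9 → Diagnosis takes values {5, 14, 13} — violation — fails.
(iv) Diagnosis → Ward: Diagnosis=2: rows 1, 2, 6, 7, 8 → Ward takes values {o, g, c} — violation; Diagnosis=14: rows 4, 5 → Ward takes values {b, c} — violation — fails.
None of the 4 dependencies hold.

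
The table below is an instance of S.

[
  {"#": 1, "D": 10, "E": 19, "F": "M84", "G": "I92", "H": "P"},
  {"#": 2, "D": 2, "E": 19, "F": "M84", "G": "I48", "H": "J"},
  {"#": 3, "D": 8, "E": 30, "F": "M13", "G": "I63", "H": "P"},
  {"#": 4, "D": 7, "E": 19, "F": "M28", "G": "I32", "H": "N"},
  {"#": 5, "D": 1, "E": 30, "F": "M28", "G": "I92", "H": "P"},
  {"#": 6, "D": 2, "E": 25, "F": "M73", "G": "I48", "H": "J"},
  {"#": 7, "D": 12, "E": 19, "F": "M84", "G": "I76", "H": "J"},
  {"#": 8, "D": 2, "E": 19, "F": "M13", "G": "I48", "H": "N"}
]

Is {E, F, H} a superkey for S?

Rows 2 and 7 have the same {E, F, H} value (E=19, F=M84, H=J) but are distinct tuples, so {E, F, H} does not determine every attribute — not a superkey.

No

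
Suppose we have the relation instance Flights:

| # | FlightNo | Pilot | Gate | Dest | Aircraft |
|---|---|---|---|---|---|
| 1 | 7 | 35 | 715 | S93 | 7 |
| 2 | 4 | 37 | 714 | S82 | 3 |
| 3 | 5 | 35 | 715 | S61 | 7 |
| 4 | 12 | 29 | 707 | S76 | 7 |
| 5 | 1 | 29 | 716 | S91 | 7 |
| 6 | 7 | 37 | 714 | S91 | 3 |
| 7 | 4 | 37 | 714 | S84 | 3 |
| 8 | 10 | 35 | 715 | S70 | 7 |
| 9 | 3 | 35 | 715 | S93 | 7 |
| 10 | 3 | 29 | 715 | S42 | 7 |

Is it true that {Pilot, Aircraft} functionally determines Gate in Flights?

(Pilot=35, Aircraft=7): rows 1, 3, 8, 9 → Gate = 715, 715, 715, 715 ✓
(Pilot=37, Aircraft=3): rows 2, 6, 7 → Gate = 714, 714, 714 ✓
(Pilot=29, Aircraft=7): rows 4, 5, 10 → Gate takes values {707, 716, 715} — violation
Two rows agree on {Pilot, Aircraft} but differ on Gate, so {Pilot, Aircraft} -> Gate does not hold.

No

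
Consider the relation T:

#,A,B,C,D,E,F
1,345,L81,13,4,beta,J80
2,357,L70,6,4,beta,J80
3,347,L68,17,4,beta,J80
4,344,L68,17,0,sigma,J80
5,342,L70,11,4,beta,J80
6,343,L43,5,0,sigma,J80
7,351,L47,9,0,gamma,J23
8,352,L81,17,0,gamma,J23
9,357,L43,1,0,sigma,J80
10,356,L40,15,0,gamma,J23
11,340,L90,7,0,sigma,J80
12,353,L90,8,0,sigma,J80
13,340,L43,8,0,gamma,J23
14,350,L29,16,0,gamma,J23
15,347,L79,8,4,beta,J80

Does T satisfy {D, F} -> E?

Yes

(D=4, F=J80): rows 1, 2, 3, 5, 15 → E = beta, beta, beta, beta, beta ✓
(D=0, F=J80): rows 4, 6, 9, 11, 12 → E = sigma, sigma, sigma, sigma, sigma ✓
(D=0, F=J23): rows 7, 8, 10, 13, 14 → E = gamma, gamma, gamma, gamma, gamma ✓
Every {D, F} value is associated with a single E value, so {D, F} -> E holds.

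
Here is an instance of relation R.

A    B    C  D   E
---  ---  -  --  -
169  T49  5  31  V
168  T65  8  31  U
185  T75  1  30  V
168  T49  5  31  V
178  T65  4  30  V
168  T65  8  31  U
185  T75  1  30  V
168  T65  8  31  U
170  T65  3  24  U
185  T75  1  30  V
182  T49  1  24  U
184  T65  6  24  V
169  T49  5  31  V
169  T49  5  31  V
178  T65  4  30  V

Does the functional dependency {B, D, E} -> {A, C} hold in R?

No

(B=T49, D=31, E=V): 4 rows → {A,C} takes values {(169, 5), (168, 5)} — violation
(B=T65, D=31, E=U): 3 rows → {A,C} = (168, 8), (168, 8), (168, 8) ✓
(B=T75, D=30, E=V): 3 rows → {A,C} = (185, 1), (185, 1), (185, 1) ✓
(B=T65, D=30, E=V): 2 rows → {A,C} = (178, 4), (178, 4) ✓
(B=T65, D=24, E=U): 1 row → {A,C} = (170, 3) ✓
(B=T49, D=24, E=U): 1 row → {A,C} = (182, 1) ✓
(B=T65, D=24, E=V): 1 row → {A,C} = (184, 6) ✓
Two rows agree on {B, D, E} but differ on {A, C}, so {B, D, E} -> {A, C} does not hold.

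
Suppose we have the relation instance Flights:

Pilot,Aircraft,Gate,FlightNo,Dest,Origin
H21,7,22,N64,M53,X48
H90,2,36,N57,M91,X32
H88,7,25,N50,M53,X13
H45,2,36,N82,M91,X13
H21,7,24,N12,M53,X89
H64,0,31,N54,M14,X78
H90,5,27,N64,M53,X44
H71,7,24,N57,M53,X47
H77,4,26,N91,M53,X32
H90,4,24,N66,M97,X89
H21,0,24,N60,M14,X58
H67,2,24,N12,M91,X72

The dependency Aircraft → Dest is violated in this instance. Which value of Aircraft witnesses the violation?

4

Aircraft=7: 4 rows → Dest = M53, M53, M53, M53 ✓
Aircraft=2: 3 rows → Dest = M91, M91, M91 ✓
Aircraft=0: 2 rows → Dest = M14, M14 ✓
Aircraft=5: 1 row → Dest = M53 ✓
Aircraft=4: 2 rows → Dest takes values {M53, M97} — violation
The only Aircraft value with inconsistent Dest is Aircraft=4.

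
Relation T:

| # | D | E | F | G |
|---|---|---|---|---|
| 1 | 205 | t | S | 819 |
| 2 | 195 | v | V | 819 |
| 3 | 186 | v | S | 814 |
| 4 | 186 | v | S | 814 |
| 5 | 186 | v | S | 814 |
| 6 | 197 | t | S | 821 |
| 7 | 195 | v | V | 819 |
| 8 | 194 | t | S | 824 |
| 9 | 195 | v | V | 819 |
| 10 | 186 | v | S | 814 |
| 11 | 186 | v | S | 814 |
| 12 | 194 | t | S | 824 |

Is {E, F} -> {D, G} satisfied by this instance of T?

(E=t, F=S): rows 1, 6, 8, 12 → {D,G} takes values {(205, 819), (197, 821), (194, 824)} — violation
(E=v, F=V): rows 2, 7, 9 → {D,G} = (195, 819), (195, 819), (195, 819) ✓
(E=v, F=S): rows 3, 4, 5, 10, 11 → {D,G} = (186, 814), (186, 814), (186, 814), (186, 814), (186, 814) ✓
Two rows agree on {E, F} but differ on {D, G}, so {E, F} -> {D, G} does not hold.

No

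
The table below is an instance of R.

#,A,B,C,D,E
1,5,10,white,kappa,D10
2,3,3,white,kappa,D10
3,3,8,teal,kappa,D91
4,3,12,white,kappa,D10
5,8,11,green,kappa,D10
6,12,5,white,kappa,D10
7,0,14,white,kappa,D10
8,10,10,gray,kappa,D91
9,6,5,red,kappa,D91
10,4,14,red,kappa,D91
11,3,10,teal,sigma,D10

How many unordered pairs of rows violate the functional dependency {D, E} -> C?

10

(D=kappa, E=D10): violating pairs (1,5), (2,5), (4,5), (5,6), (5,7) — 5 pairs.
(D=kappa, E=D91): violating pairs (3,8), (3,9), (3,10), (8,9), (8,10) — 5 pairs.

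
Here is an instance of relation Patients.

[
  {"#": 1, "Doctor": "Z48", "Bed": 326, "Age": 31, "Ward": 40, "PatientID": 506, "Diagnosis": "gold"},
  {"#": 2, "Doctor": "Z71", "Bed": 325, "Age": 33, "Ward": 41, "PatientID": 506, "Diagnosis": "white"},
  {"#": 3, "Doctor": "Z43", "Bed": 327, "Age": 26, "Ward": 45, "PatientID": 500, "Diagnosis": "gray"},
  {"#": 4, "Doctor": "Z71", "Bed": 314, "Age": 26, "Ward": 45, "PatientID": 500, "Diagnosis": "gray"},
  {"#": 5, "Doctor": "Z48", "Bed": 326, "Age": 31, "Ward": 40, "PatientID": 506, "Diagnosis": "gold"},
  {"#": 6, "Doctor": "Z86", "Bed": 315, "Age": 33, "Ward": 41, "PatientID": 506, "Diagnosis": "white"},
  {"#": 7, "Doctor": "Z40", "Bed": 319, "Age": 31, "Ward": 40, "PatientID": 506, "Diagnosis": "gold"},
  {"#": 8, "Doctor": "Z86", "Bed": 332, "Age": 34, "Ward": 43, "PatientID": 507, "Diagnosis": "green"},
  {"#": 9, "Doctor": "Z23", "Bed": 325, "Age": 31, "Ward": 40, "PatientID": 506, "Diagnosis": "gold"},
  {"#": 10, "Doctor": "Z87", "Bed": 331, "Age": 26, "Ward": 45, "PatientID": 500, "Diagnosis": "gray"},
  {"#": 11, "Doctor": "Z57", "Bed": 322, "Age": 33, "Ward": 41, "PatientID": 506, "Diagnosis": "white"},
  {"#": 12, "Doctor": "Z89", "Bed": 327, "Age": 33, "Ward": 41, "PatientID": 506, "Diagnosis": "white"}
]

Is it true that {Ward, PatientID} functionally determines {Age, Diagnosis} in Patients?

(Ward=40, PatientID=506): rows 1, 5, 7, 9 → {Age,Diagnosis} = (31, gold), (31, gold), (31, gold), (31, gold) ✓
(Ward=41, PatientID=506): rows 2, 6, 11, 12 → {Age,Diagnosis} = (33, white), (33, white), (33, white), (33, white) ✓
(Ward=45, PatientID=500): rows 3, 4, 10 → {Age,Diagnosis} = (26, gray), (26, gray), (26, gray) ✓
(Ward=43, PatientID=507): row 8 → {Age,Diagnosis} = (34, green) ✓
Every {Ward, PatientID} value is associated with a single {Age, Diagnosis} value, so {Ward, PatientID} → {Age, Diagnosis} holds.

Yes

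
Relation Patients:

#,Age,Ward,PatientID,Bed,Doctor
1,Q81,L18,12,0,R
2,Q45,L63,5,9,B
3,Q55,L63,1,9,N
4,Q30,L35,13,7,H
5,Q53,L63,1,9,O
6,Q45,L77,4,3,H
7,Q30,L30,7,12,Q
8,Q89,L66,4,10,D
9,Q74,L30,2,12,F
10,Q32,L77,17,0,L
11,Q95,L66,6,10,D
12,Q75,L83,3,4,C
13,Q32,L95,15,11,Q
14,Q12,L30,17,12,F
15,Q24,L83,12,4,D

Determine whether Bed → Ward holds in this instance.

No

Bed=0: rows 1, 10 → Ward takes values {L18, L77} — violation
Bed=9: rows 2, 3, 5 → Ward = L63, L63, L63 ✓
Bed=7: row 4 → Ward = L35 ✓
Bed=3: row 6 → Ward = L77 ✓
Bed=12: rows 7, 9, 14 → Ward = L30, L30, L30 ✓
Bed=10: rows 8, 11 → Ward = L66, L66 ✓
Bed=4: rows 12, 15 → Ward = L83, L83 ✓
Bed=11: row 13 → Ward = L95 ✓
Two rows agree on Bed but differ on Ward, so Bed → Ward does not hold.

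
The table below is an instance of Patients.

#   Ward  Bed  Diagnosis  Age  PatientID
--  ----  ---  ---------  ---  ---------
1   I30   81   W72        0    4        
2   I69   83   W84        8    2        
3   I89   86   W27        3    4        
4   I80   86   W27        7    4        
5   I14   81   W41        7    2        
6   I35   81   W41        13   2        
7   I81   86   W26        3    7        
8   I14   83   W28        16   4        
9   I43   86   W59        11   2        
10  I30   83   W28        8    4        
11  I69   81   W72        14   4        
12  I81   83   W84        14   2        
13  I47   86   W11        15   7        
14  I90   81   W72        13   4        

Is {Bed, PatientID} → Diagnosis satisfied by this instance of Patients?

No

(Bed=81, PatientID=4): rows 1, 11, 14 → Diagnosis = W72, W72, W72 ✓
(Bed=83, PatientID=2): rows 2, 12 → Diagnosis = W84, W84 ✓
(Bed=86, PatientID=4): rows 3, 4 → Diagnosis = W27, W27 ✓
(Bed=81, PatientID=2): rows 5, 6 → Diagnosis = W41, W41 ✓
(Bed=86, PatientID=7): rows 7, 13 → Diagnosis takes values {W26, W11} — violation
(Bed=83, PatientID=4): rows 8, 10 → Diagnosis = W28, W28 ✓
(Bed=86, PatientID=2): row 9 → Diagnosis = W59 ✓
Two rows agree on {Bed, PatientID} but differ on Diagnosis, so {Bed, PatientID} → Diagnosis does not hold.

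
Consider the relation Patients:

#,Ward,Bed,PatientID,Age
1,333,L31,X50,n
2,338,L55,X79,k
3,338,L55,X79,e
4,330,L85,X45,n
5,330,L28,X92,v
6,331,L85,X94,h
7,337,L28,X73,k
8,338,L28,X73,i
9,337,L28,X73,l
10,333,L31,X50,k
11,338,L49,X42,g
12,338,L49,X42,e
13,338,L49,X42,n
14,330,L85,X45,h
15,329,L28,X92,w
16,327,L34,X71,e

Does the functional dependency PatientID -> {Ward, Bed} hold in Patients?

No

PatientID=X50: rows 1, 10 → {Ward,Bed} = (333, L31), (333, L31) ✓
PatientID=X79: rows 2, 3 → {Ward,Bed} = (338, L55), (338, L55) ✓
PatientID=X45: rows 4, 14 → {Ward,Bed} = (330, L85), (330, L85) ✓
PatientID=X92: rows 5, 15 → {Ward,Bed} takes values {(330, L28), (329, L28)} — violation
PatientID=X94: row 6 → {Ward,Bed} = (331, L85) ✓
PatientID=X73: rows 7, 8, 9 → {Ward,Bed} takes values {(337, L28), (338, L28)} — violation
PatientID=X42: rows 11, 12, 13 → {Ward,Bed} = (338, L49), (338, L49), (338, L49) ✓
PatientID=X71: row 16 → {Ward,Bed} = (327, L34) ✓
Two rows agree on PatientID but differ on {Ward, Bed}, so PatientID -> {Ward, Bed} does not hold.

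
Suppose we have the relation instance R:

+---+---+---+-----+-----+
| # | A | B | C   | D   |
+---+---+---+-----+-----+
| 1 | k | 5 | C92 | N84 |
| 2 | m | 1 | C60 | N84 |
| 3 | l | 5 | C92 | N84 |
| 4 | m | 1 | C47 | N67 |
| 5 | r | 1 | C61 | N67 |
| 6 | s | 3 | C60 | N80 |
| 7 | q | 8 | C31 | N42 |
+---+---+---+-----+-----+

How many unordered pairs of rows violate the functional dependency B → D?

B=5: all 2 rows agree on D — 0 pairs.
B=1: violating pairs (2,4), (2,5) — 2 pairs.

2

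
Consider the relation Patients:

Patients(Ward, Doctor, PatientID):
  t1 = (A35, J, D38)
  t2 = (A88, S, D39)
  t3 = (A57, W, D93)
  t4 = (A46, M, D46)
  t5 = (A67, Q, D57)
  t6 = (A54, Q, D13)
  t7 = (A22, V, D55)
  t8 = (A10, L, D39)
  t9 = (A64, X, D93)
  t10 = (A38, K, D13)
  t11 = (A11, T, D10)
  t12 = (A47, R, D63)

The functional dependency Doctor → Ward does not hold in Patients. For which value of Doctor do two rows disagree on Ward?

Doctor=J: row 1 → Ward = A35 ✓
Doctor=S: row 2 → Ward = A88 ✓
Doctor=W: row 3 → Ward = A57 ✓
Doctor=M: row 4 → Ward = A46 ✓
Doctor=Q: rows 5, 6 → Ward takes values {A67, A54} — violation
Doctor=V: row 7 → Ward = A22 ✓
Doctor=L: row 8 → Ward = A10 ✓
Doctor=X: row 9 → Ward = A64 ✓
Doctor=K: row 10 → Ward = A38 ✓
Doctor=T: row 11 → Ward = A11 ✓
Doctor=R: row 12 → Ward = A47 ✓
The only Doctor value with inconsistent Ward is Doctor=Q.

Q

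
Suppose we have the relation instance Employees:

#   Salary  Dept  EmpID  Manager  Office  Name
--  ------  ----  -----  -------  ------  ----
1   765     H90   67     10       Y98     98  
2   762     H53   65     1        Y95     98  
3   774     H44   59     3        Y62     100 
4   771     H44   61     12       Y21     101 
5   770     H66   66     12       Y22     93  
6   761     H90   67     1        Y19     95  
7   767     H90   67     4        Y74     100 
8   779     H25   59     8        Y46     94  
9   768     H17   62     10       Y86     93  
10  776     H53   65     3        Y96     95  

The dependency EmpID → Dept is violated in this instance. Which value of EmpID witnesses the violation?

59

EmpID=67: rows 1, 6, 7 → Dept = H90, H90, H90 ✓
EmpID=65: rows 2, 10 → Dept = H53, H53 ✓
EmpID=59: rows 3, 8 → Dept takes values {H44, H25} — violation
EmpID=61: row 4 → Dept = H44 ✓
EmpID=66: row 5 → Dept = H66 ✓
EmpID=62: row 9 → Dept = H17 ✓
The only EmpID value with inconsistent Dept is EmpID=59.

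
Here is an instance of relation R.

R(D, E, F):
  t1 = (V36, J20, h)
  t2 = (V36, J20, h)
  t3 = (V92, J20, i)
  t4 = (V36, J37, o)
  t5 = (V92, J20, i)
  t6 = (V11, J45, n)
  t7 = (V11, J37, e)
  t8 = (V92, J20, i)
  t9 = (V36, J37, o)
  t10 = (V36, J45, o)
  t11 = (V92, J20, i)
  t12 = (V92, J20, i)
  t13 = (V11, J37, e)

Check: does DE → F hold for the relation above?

(D=V36, E=J20): rows 1, 2 → F = h, h ✓
(D=V92, E=J20): rows 3, 5, 8, 11, 12 → F = i, i, i, i, i ✓
(D=V36, E=J37): rows 4, 9 → F = o, o ✓
(D=V11, E=J45): row 6 → F = n ✓
(D=V11, E=J37): rows 7, 13 → F = e, e ✓
(D=V36, E=J45): row 10 → F = o ✓
Every DE value is associated with a single F value, so DE → F holds.

Yes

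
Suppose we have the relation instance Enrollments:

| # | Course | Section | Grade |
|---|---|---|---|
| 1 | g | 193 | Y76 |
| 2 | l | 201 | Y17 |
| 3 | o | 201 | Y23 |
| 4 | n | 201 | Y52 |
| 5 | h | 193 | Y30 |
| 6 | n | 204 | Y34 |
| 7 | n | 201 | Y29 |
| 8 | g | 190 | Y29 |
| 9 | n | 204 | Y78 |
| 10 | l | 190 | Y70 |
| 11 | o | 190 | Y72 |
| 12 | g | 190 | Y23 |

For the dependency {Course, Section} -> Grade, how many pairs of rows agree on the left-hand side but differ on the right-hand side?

3

(Course=n, Section=201): violating pairs (4,7) — 1 pair.
(Course=n, Section=204): violating pairs (6,9) — 1 pair.
(Course=g, Section=190): violating pairs (8,12) — 1 pair.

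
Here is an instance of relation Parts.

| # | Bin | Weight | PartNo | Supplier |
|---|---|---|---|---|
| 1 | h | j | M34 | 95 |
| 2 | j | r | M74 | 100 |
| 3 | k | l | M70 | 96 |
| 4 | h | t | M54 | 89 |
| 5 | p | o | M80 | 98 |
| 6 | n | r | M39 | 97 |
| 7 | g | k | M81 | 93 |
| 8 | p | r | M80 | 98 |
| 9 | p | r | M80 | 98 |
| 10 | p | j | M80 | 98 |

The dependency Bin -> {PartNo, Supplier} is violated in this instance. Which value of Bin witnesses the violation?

h

Bin=h: rows 1, 4 → {PartNo,Supplier} takes values {(M34, 95), (M54, 89)} — violation
Bin=j: row 2 → {PartNo,Supplier} = (M74, 100) ✓
Bin=k: row 3 → {PartNo,Supplier} = (M70, 96) ✓
Bin=p: rows 5, 8, 9, 10 → {PartNo,Supplier} = (M80, 98), (M80, 98), (M80, 98), (M80, 98) ✓
Bin=n: row 6 → {PartNo,Supplier} = (M39, 97) ✓
Bin=g: row 7 → {PartNo,Supplier} = (M81, 93) ✓
The only Bin value with inconsistent RHS is Bin=h.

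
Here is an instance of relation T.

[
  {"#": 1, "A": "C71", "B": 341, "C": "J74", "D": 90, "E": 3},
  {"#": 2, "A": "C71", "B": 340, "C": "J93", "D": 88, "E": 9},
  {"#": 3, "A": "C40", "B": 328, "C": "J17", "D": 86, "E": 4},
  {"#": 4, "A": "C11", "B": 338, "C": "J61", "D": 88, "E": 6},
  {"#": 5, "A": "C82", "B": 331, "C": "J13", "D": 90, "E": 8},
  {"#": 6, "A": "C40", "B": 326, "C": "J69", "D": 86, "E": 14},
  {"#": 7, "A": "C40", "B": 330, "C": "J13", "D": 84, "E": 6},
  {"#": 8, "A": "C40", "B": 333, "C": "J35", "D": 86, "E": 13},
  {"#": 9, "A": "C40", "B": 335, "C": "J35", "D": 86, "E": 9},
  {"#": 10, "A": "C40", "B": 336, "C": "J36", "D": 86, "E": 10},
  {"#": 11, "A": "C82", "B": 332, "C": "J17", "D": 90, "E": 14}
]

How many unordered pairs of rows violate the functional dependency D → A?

3

D=90: violating pairs (1,5), (1,11) — 2 pairs.
D=88: violating pairs (2,4) — 1 pair.
D=86: all 5 rows agree on A — 0 pairs.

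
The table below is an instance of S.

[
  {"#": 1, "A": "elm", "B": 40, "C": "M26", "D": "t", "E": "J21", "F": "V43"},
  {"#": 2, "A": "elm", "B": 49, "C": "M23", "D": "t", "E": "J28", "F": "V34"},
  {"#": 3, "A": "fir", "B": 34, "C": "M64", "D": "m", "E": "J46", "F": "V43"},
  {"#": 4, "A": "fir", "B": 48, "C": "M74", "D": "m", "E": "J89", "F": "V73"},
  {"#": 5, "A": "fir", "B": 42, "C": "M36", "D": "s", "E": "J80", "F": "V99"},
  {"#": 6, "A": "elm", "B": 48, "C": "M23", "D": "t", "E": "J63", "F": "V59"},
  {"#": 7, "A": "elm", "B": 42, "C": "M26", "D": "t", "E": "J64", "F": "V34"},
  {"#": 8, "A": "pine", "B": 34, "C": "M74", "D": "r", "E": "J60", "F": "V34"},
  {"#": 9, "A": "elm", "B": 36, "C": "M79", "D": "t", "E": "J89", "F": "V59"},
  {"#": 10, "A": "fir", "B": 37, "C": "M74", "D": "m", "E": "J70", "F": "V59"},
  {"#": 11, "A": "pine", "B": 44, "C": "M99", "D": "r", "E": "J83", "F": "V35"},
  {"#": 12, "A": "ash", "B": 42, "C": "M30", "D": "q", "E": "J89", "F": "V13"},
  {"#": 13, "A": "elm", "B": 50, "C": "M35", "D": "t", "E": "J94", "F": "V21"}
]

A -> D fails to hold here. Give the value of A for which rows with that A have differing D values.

fir

A=elm: rows 1, 2, 6, 7, 9, 13 → D = t, t, t, t, t, t ✓
A=fir: rows 3, 4, 5, 10 → D takes values {m, s} — violation
A=pine: rows 8, 11 → D = r, r ✓
A=ash: row 12 → D = q ✓
The only A value with inconsistent D is A=fir.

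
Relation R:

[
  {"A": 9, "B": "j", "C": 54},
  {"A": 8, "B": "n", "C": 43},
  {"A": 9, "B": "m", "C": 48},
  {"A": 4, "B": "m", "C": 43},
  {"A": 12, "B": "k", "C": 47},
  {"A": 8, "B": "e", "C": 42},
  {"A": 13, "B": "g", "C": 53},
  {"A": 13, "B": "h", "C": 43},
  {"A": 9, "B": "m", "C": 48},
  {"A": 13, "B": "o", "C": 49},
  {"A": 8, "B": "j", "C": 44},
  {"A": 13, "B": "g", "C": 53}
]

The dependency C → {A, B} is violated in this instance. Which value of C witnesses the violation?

C=54: 1 row → {A,B} = (9, j) ✓
C=43: 3 rows → {A,B} takes values {(8, n), (4, m), (13, h)} — violation
C=48: 2 rows → {A,B} = (9, m), (9, m) ✓
C=47: 1 row → {A,B} = (12, k) ✓
C=42: 1 row → {A,B} = (8, e) ✓
C=53: 2 rows → {A,B} = (13, g), (13, g) ✓
C=49: 1 row → {A,B} = (13, o) ✓
C=44: 1 row → {A,B} = (8, j) ✓
The only C value with inconsistent RHS is C=43.

43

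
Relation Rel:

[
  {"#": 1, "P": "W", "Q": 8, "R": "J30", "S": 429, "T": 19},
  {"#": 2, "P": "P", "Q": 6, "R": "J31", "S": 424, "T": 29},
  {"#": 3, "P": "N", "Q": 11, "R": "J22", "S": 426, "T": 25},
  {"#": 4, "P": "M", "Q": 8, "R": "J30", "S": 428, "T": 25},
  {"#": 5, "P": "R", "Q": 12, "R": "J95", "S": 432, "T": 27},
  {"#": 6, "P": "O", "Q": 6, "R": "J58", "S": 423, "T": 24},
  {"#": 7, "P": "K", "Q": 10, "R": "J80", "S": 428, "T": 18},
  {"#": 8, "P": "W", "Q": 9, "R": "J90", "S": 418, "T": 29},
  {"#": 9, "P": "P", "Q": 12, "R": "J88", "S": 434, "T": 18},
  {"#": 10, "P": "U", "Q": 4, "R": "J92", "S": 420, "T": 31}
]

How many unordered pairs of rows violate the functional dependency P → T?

P=W: violating pairs (1,8) — 1 pair.
P=P: violating pairs (2,9) — 1 pair.

2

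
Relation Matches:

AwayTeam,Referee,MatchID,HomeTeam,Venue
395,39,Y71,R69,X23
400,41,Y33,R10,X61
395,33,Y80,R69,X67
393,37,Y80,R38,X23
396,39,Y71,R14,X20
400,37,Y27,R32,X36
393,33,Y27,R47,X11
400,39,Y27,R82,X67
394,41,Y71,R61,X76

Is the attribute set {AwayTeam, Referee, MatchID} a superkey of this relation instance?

Yes

All 9 rows have distinct {AwayTeam, Referee, MatchID} values, so {AwayTeam, Referee, MatchID} → (all attributes) holds and {AwayTeam, Referee, MatchID} is a superkey.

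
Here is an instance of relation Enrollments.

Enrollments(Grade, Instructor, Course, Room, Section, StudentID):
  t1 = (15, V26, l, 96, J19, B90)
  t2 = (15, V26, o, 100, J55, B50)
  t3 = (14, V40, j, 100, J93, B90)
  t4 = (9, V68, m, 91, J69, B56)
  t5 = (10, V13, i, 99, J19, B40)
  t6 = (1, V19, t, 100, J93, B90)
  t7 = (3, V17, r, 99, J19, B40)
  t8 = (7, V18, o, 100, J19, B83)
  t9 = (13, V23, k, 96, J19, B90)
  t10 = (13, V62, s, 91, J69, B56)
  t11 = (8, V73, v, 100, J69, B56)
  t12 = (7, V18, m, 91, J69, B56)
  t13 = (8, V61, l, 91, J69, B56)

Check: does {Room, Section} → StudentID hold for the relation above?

Yes

(Room=96, Section=J19): rows 1, 9 → StudentID = B90, B90 ✓
(Room=100, Section=J55): row 2 → StudentID = B50 ✓
(Room=100, Section=J93): rows 3, 6 → StudentID = B90, B90 ✓
(Room=91, Section=J69): rows 4, 10, 12, 13 → StudentID = B56, B56, B56, B56 ✓
(Room=99, Section=J19): rows 5, 7 → StudentID = B40, B40 ✓
(Room=100, Section=J19): row 8 → StudentID = B83 ✓
(Room=100, Section=J69): row 11 → StudentID = B56 ✓
Every {Room, Section} value is associated with a single StudentID value, so {Room, Section} → StudentID holds.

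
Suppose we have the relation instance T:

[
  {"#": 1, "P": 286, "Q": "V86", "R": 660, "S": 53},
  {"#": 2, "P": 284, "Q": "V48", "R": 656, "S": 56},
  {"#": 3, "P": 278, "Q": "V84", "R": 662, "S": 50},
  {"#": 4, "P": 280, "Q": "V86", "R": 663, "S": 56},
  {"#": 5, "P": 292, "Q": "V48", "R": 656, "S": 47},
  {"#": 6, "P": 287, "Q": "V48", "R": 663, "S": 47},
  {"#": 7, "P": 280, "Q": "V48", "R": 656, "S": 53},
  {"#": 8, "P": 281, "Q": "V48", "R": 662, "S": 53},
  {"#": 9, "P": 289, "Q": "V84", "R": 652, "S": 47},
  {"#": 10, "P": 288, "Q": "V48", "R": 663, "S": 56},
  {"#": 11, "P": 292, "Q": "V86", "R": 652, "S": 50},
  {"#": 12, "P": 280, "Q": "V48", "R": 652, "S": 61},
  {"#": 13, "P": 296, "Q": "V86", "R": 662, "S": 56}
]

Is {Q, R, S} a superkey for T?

Yes

All 13 rows have distinct {Q, R, S} values, so {Q, R, S} → (all attributes) holds and {Q, R, S} is a superkey.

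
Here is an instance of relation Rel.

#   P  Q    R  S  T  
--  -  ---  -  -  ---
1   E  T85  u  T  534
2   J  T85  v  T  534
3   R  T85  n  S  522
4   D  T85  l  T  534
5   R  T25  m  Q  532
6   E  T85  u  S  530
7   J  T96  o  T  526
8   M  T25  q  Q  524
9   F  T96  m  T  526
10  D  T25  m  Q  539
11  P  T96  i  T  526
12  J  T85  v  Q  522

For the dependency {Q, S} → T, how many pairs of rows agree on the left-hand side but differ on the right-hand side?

(Q=T85, S=T): all 3 rows agree on T — 0 pairs.
(Q=T85, S=S): violating pairs (3,6) — 1 pair.
(Q=T25, S=Q): violating pairs (5,8), (5,10), (8,10) — 3 pairs.
(Q=T96, S=T): all 3 rows agree on T — 0 pairs.

4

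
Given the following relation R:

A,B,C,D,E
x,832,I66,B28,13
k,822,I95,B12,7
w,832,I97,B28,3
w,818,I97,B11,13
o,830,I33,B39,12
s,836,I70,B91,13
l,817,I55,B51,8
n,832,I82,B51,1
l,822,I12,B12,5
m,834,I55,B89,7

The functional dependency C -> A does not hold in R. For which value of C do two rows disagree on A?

I55

C=I66: 1 row → A = x ✓
C=I95: 1 row → A = k ✓
C=I97: 2 rows → A = w, w ✓
C=I33: 1 row → A = o ✓
C=I70: 1 row → A = s ✓
C=I55: 2 rows → A takes values {l, m} — violation
C=I82: 1 row → A = n ✓
C=I12: 1 row → A = l ✓
The only C value with inconsistent A is C=I55.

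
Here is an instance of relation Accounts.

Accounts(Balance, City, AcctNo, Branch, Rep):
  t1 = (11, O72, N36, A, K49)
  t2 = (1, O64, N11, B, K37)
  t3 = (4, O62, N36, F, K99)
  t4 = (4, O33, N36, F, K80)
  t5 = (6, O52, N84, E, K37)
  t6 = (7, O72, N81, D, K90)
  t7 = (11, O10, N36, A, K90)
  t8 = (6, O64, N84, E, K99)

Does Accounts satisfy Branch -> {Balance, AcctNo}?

Branch=A: rows 1, 7 → {Balance,AcctNo} = (11, N36), (11, N36) ✓
Branch=B: row 2 → {Balance,AcctNo} = (1, N11) ✓
Branch=F: rows 3, 4 → {Balance,AcctNo} = (4, N36), (4, N36) ✓
Branch=E: rows 5, 8 → {Balance,AcctNo} = (6, N84), (6, N84) ✓
Branch=D: row 6 → {Balance,AcctNo} = (7, N81) ✓
Every Branch value is associated with a single {Balance, AcctNo} value, so Branch -> {Balance, AcctNo} holds.

Yes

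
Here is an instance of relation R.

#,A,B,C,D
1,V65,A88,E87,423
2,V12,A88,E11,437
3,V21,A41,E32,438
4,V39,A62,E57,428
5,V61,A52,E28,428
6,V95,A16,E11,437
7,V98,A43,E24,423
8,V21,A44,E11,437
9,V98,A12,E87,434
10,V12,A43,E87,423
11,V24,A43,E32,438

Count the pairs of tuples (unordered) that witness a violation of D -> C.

3

D=423: violating pairs (1,7), (7,10) — 2 pairs.
D=437: all 3 rows agree on C — 0 pairs.
D=438: all 2 rows agree on C — 0 pairs.
D=428: violating pairs (4,5) — 1 pair.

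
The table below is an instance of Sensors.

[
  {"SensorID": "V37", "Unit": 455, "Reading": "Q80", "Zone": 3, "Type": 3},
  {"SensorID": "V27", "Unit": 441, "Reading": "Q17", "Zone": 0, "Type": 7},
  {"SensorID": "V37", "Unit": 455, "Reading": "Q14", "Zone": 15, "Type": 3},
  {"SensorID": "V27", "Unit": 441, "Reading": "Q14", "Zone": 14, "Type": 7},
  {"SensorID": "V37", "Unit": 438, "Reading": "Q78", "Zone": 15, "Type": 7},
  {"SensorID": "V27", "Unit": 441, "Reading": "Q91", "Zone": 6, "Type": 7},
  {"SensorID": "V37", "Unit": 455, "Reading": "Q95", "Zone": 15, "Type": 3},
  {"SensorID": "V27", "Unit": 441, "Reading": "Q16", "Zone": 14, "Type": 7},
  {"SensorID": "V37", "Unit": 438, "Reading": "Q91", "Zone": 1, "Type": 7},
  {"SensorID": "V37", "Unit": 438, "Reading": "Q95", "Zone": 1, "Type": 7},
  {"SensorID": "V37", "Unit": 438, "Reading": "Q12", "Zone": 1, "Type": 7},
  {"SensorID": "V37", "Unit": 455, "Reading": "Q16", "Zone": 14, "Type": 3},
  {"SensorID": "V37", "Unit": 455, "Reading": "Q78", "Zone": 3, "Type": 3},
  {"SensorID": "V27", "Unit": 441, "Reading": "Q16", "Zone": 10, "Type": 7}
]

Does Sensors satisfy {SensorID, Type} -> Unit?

Yes

(SensorID=V37, Type=3): 5 rows → Unit = 455, 455, 455, 455, 455 ✓
(SensorID=V27, Type=7): 5 rows → Unit = 441, 441, 441, 441, 441 ✓
(SensorID=V37, Type=7): 4 rows → Unit = 438, 438, 438, 438 ✓
Every {SensorID, Type} value is associated with a single Unit value, so {SensorID, Type} -> Unit holds.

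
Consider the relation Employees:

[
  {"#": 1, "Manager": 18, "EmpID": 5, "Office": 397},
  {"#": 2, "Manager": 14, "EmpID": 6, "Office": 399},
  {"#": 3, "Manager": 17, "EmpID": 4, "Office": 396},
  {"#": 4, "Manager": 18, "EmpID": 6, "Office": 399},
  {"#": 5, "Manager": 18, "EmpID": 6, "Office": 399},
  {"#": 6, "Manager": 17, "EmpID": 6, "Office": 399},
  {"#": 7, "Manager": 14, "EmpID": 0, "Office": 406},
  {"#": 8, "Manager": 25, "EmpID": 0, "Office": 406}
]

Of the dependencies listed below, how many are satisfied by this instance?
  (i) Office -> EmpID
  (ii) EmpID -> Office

(i) Office -> EmpID: every LHS value maps to a single RHS value — holds.
(ii) EmpID -> Office: every LHS value maps to a single RHS value — holds.
2 of the 2 dependencies hold.

2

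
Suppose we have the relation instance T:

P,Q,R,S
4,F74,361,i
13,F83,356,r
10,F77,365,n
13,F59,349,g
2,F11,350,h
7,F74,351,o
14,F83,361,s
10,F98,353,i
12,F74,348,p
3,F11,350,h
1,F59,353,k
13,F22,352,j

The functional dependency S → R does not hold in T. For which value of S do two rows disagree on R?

i

S=i: 2 rows → R takes values {361, 353} — violation
S=r: 1 row → R = 356 ✓
S=n: 1 row → R = 365 ✓
S=g: 1 row → R = 349 ✓
S=h: 2 rows → R = 350, 350 ✓
S=o: 1 row → R = 351 ✓
S=s: 1 row → R = 361 ✓
S=p: 1 row → R = 348 ✓
S=k: 1 row → R = 353 ✓
S=j: 1 row → R = 352 ✓
The only S value with inconsistent R is S=i.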